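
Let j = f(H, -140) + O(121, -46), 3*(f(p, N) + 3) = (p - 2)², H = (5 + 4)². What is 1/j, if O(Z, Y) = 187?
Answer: 3/6793 ≈ 0.00044163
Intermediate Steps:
H = 81 (H = 9² = 81)
f(p, N) = -3 + (-2 + p)²/3 (f(p, N) = -3 + (p - 2)²/3 = -3 + (-2 + p)²/3)
j = 6793/3 (j = (-3 + (-2 + 81)²/3) + 187 = (-3 + (⅓)*79²) + 187 = (-3 + (⅓)*6241) + 187 = (-3 + 6241/3) + 187 = 6232/3 + 187 = 6793/3 ≈ 2264.3)
1/j = 1/(6793/3) = 3/6793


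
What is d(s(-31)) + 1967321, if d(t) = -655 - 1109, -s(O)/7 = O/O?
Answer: 1965557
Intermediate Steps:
s(O) = -7 (s(O) = -7*O/O = -7*1 = -7)
d(t) = -1764
d(s(-31)) + 1967321 = -1764 + 1967321 = 1965557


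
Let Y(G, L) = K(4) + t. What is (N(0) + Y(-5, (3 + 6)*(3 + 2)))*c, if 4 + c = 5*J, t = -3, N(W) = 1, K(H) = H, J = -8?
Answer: -88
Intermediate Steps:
c = -44 (c = -4 + 5*(-8) = -4 - 40 = -44)
Y(G, L) = 1 (Y(G, L) = 4 - 3 = 1)
(N(0) + Y(-5, (3 + 6)*(3 + 2)))*c = (1 + 1)*(-44) = 2*(-44) = -88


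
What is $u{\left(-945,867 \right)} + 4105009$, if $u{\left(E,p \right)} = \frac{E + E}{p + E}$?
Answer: $\frac{53365432}{13} \approx 4.105 \cdot 10^{6}$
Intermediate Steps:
$u{\left(E,p \right)} = \frac{2 E}{E + p}$
$u{\left(-945,867 \right)} + 4105009 = 2 \left(-945\right) \frac{1}{-945 + 867} + 4105009 = 2 \left(-945\right) \frac{1}{-78} + 4105009 = 2 \left(-945\right) \left(- \frac{1}{78}\right) + 4105009 = \frac{315}{13} + 4105009 = \frac{53365432}{13}$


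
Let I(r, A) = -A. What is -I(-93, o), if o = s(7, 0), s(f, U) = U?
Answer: 0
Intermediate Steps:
o = 0
-I(-93, o) = -(-1)*0 = -1*0 = 0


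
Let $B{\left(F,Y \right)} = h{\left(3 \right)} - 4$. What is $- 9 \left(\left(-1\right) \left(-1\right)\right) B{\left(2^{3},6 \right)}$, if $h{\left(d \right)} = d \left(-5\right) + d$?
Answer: $144$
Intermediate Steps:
$h{\left(d \right)} = - 4 d$ ($h{\left(d \right)} = - 5 d + d = - 4 d$)
$B{\left(F,Y \right)} = -16$ ($B{\left(F,Y \right)} = \left(-4\right) 3 - 4 = -12 - 4 = -16$)
$- 9 \left(\left(-1\right) \left(-1\right)\right) B{\left(2^{3},6 \right)} = - 9 \left(\left(-1\right) \left(-1\right)\right) \left(-16\right) = \left(-9\right) 1 \left(-16\right) = \left(-9\right) \left(-16\right) = 144$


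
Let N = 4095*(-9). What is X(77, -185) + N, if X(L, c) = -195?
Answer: -37050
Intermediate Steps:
N = -36855
X(77, -185) + N = -195 - 36855 = -37050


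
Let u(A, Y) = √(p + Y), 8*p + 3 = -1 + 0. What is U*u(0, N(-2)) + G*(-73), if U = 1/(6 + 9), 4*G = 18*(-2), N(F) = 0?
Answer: 657 + I*√2/30 ≈ 657.0 + 0.04714*I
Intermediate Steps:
p = -½ (p = -3/8 + (-1 + 0)/8 = -3/8 + (⅛)*(-1) = -3/8 - ⅛ = -½ ≈ -0.50000)
G = -9 (G = (18*(-2))/4 = (¼)*(-36) = -9)
U = 1/15 ≈ 0.066667
u(A, Y) = √(-½ + Y)
U*u(0, N(-2)) + G*(-73) = (√(-2 + 4*0)/2)/15 - 9*(-73) = (√(-2 + 0)/2)/15 + 657 = (√(-2)/2)/15 + 657 = ((I*√2)/2)/15 + 657 = (I*√2/2)/15 + 657 = I*√2/30 + 657 = 657 + I*√2/30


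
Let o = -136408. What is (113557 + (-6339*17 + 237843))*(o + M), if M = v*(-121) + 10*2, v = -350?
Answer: -22911136206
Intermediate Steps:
M = 42370 (M = -350*(-121) + 10*2 = 42350 + 20 = 42370)
(113557 + (-6339*17 + 237843))*(o + M) = (113557 + (-6339*17 + 237843))*(-136408 + 42370) = (113557 + (-107763 + 237843))*(-94038) = (113557 + 130080)*(-94038) = 243637*(-94038) = -22911136206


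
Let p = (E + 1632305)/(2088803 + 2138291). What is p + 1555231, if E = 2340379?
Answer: 3287055800699/2113547 ≈ 1.5552e+6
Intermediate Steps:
p = 1986342/2113547 (p = (2340379 + 1632305)/(2088803 + 2138291) = 3972684/4227094 = 3972684*(1/4227094) = 1986342/2113547 ≈ 0.93981)
p + 1555231 = 1986342/2113547 + 1555231 = 3287055800699/2113547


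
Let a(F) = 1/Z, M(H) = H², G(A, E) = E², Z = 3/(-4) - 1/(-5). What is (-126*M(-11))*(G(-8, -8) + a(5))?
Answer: -948024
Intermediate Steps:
Z = -11/20 (Z = 3*(-¼) - 1*(-⅕) = -¾ + ⅕ = -11/20 ≈ -0.55000)
a(F) = -20/11 (a(F) = 1/(-11/20) = -20/11)
(-126*M(-11))*(G(-8, -8) + a(5)) = (-126*(-11)²)*((-8)² - 20/11) = (-126*121)*(64 - 20/11) = -15246*684/11 = -948024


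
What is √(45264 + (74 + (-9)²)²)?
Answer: √69289 ≈ 263.23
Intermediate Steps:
√(45264 + (74 + (-9)²)²) = √(45264 + (74 + 81)²) = √(45264 + 155²) = √(45264 + 24025) = √69289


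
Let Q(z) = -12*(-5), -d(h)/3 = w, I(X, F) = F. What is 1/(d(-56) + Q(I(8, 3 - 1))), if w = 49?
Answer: -1/87 ≈ -0.011494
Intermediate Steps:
d(h) = -147 (d(h) = -3*49 = -147)
Q(z) = 60
1/(d(-56) + Q(I(8, 3 - 1))) = 1/(-147 + 60) = 1/(-87) = -1/87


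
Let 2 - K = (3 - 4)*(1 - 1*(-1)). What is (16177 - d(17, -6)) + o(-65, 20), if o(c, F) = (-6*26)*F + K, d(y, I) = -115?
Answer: 13176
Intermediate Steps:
K = 4 (K = 2 - (3 - 4)*(1 - 1*(-1)) = 2 - (-1)*(1 + 1) = 2 - (-1)*2 = 2 - 1*(-2) = 2 + 2 = 4)
o(c, F) = 4 - 156*F (o(c, F) = (-6*26)*F + 4 = -156*F + 4 = 4 - 156*F)
(16177 - d(17, -6)) + o(-65, 20) = (16177 - 1*(-115)) + (4 - 156*20) = (16177 + 115) + (4 - 3120) = 16292 - 3116 = 13176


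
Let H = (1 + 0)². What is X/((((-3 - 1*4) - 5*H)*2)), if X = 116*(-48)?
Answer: 232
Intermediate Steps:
H = 1 (H = 1² = 1)
X = -5568
X/((((-3 - 1*4) - 5*H)*2)) = -5568*1/(2*((-3 - 1*4) - 5*1)) = -5568*1/(2*((-3 - 4) - 5)) = -5568*1/(2*(-7 - 5)) = -5568/((-12*2)) = -5568/(-24) = -5568*(-1/24) = 232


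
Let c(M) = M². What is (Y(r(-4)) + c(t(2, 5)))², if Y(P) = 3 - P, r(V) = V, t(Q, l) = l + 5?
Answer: 11449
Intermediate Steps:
t(Q, l) = 5 + l
(Y(r(-4)) + c(t(2, 5)))² = ((3 - 1*(-4)) + (5 + 5)²)² = ((3 + 4) + 10²)² = (7 + 100)² = 107² = 11449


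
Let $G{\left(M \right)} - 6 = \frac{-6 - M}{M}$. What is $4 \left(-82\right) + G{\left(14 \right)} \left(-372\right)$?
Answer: $- \frac{14200}{7} \approx -2028.6$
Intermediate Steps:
$G{\left(M \right)} = 6 + \frac{-6 - M}{M}$
$4 \left(-82\right) + G{\left(14 \right)} \left(-372\right) = 4 \left(-82\right) + \left(5 - \frac{6}{14}\right) \left(-372\right) = -328 + \left(5 - \frac{3}{7}\right) \left(-372\right) = -328 + \frac{32}{7} \left(-372\right) = -328 - \frac{11904}{7} = - \frac{14200}{7}$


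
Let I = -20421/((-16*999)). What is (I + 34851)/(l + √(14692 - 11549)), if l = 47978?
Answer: 212123229415/292010597544 - 61897645*√3143/4088148365616 ≈ 0.72557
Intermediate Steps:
I = 2269/1776 (I = -20421/(-15984) = -20421*(-1/15984) = 2269/1776 ≈ 1.2776)
(I + 34851)/(l + √(14692 - 11549)) = (2269/1776 + 34851)/(47978 + √(14692 - 11549)) = 61897645/(1776*(47978 + √3143))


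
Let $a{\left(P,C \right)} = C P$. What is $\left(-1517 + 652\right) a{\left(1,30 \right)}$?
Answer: $-25950$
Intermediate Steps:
$\left(-1517 + 652\right) a{\left(1,30 \right)} = \left(-1517 + 652\right) 30 \cdot 1 = \left(-865\right) 30 = -25950$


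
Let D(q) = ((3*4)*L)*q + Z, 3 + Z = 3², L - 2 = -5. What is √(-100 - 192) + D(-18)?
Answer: 654 + 2*I*√73 ≈ 654.0 + 17.088*I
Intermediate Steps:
L = -3 (L = 2 - 5 = -3)
Z = 6 (Z = -3 + 3² = -3 + 9 = 6)
D(q) = 6 - 36*q (D(q) = ((3*4)*(-3))*q + 6 = (12*(-3))*q + 6 = -36*q + 6 = 6 - 36*q)
√(-100 - 192) + D(-18) = √(-100 - 192) + (6 - 36*(-18)) = √(-292) + (6 + 648) = 2*I*√73 + 654 = 654 + 2*I*√73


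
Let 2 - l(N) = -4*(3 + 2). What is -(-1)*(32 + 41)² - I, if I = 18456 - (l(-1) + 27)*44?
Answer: -10971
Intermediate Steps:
l(N) = 22 (l(N) = 2 - (-4)*(3 + 2) = 2 - (-4)*5 = 2 - 1*(-20) = 2 + 20 = 22)
I = 16300 (I = 18456 - (22 + 27)*44 = 18456 - 49*44 = 18456 - 1*2156 = 18456 - 2156 = 16300)
-(-1)*(32 + 41)² - I = -(-1)*(32 + 41)² - 1*16300 = -(-1)*73² - 16300 = -(-1)*5329 - 16300 = -1*(-5329) - 16300 = 5329 - 16300 = -10971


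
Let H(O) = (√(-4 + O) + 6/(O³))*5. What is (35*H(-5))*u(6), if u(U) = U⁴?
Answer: -54432/5 + 680400*I ≈ -10886.0 + 6.804e+5*I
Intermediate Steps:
H(O) = 5*√(-4 + O) + 30/O³ (H(O) = (√(-4 + O) + 6/O³)*5 = 5*√(-4 + O) + 30/O³)
(35*H(-5))*u(6) = (35*(5*√(-4 - 5) + 30/(-5)³))*6⁴ = (35*(5*√(-9) + 30*(-1/125)))*1296 = (35*(5*(3*I) - 6/25))*1296 = (35*(15*I - 6/25))*1296 = (35*(-6/25 + 15*I))*1296 = (-42/5 + 525*I)*1296 = -54432/5 + 680400*I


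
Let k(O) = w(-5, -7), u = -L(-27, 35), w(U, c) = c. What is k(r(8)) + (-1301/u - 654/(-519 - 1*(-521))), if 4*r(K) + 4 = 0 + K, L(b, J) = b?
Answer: -10319/27 ≈ -382.19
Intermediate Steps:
r(K) = -1 + K/4 (r(K) = -1 + (0 + K)/4 = -1 + K/4)
u = 27 (u = -1*(-27) = 27)
k(O) = -7
k(r(8)) + (-1301/u - 654/(-519 - 1*(-521))) = -7 + (-1301/27 - 654/(-519 - 1*(-521))) = -7 + (-1301*1/27 - 654/(-519 + 521)) = -7 + (-1301/27 - 654/2) = -7 + (-1301/27 - 654*1/2) = -7 + (-1301/27 - 327) = -7 - 10130/27 = -10319/27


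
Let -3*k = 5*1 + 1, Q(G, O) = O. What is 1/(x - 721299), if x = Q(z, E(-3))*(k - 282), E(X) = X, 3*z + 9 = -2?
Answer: -1/720447 ≈ -1.3880e-6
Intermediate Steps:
z = -11/3 (z = -3 + (⅓)*(-2) = -3 - ⅔ = -11/3 ≈ -3.6667)
k = -2 (k = -(5*1 + 1)/3 = -(5 + 1)/3 = -⅓*6 = -2)
x = 852 (x = -3*(-2 - 282) = -3*(-284) = 852)
1/(x - 721299) = 1/(852 - 721299) = 1/(-720447) = -1/720447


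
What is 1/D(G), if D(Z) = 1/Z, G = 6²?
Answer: 36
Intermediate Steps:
G = 36
1/D(G) = 1/(1/36) = 36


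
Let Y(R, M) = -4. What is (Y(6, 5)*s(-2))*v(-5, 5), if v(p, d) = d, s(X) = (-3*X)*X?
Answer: 240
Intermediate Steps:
s(X) = -3*X²
(Y(6, 5)*s(-2))*v(-5, 5) = -(-12)*(-2)²*5 = -(-12)*4*5 = -4*(-12)*5 = 48*5 = 240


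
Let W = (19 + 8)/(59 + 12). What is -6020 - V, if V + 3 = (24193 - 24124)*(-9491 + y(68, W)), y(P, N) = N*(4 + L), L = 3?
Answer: 46056161/71 ≈ 6.4868e+5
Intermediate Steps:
W = 27/71 ≈ 0.38028
y(P, N) = 7*N (y(P, N) = N*(4 + 3) = N*7 = 7*N)
V = -46483581/71 (V = -3 + (24193 - 24124)*(-9491 + 7*(27/71)) = -3 + 69*(-9491 + 189/71) = -3 + 69*(-673672/71) = -3 - 46483368/71 = -46483581/71 ≈ -6.5470e+5)
-6020 - V = -6020 - 1*(-46483581/71) = -6020 + 46483581/71 = 46056161/71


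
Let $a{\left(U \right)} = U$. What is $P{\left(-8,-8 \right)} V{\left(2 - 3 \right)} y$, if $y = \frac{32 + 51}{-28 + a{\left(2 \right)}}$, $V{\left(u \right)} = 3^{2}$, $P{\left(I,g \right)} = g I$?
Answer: $- \frac{23904}{13} \approx -1838.8$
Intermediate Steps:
$P{\left(I,g \right)} = I g$
$V{\left(u \right)} = 9$
$y = - \frac{83}{26}$ ($y = \frac{32 + 51}{-28 + 2} = \frac{83}{-26} = 83 \left(- \frac{1}{26}\right) = - \frac{83}{26} \approx -3.1923$)
$P{\left(-8,-8 \right)} V{\left(2 - 3 \right)} y = \left(-8\right) \left(-8\right) 9 \left(- \frac{83}{26}\right) = 64 \cdot 9 \left(- \frac{83}{26}\right) = 576 \left(- \frac{83}{26}\right) = - \frac{23904}{13}$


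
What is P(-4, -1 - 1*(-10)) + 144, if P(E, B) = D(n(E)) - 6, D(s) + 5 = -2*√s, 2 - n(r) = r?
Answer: 133 - 2*√6 ≈ 128.10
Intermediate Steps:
n(r) = 2 - r
D(s) = -5 - 2*√s
P(E, B) = -11 - 2*√(2 - E) (P(E, B) = (-5 - 2*√(2 - E)) - 6 = -11 - 2*√(2 - E))
P(-4, -1 - 1*(-10)) + 144 = (-11 - 2*√(2 - 1*(-4))) + 144 = (-11 - 2*√(2 + 4)) + 144 = (-11 - 2*√6) + 144 = 133 - 2*√6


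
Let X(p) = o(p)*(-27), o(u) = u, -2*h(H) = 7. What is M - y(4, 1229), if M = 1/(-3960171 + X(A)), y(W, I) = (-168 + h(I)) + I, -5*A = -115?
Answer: -4188537541/3960792 ≈ -1057.5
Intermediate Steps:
A = 23 (A = -⅕*(-115) = 23)
h(H) = -7/2 (h(H) = -½*7 = -7/2)
X(p) = -27*p (X(p) = p*(-27) = -27*p)
y(W, I) = -343/2 + I (y(W, I) = (-168 - 7/2) + I = -343/2 + I)
M = -1/3960792 (M = 1/(-3960171 - 27*23) = 1/(-3960171 - 621) = 1/(-3960792) = -1/3960792 ≈ -2.5247e-7)
M - y(4, 1229) = -1/3960792 - (-343/2 + 1229) = -1/3960792 - 1*2115/2 = -1/3960792 - 2115/2 = -4188537541/3960792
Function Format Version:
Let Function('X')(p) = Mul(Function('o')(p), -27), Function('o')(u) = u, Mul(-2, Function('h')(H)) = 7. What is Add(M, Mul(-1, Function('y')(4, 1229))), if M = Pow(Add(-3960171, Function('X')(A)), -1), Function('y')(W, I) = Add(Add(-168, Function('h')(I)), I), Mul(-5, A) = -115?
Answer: Rational(-4188537541, 3960792) ≈ -1057.5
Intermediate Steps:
A = 23 (A = Mul(Rational(-1, 5), -115) = 23)
Function('h')(H) = Rational(-7, 2) (Function('h')(H) = Mul(Rational(-1, 2), 7) = Rational(-7, 2))
Function('X')(p) = Mul(-27, p) (Function('X')(p) = Mul(p, -27) = Mul(-27, p))
Function('y')(W, I) = Add(Rational(-343, 2), I) (Function('y')(W, I) = Add(Add(-168, Rational(-7, 2)), I) = Add(Rational(-343, 2), I))
M = Rational(-1, 3960792) (M = Pow(Add(-3960171, Mul(-27, 23)), -1) = Pow(Add(-3960171, -621), -1) = Pow(-3960792, -1) = Rational(-1, 3960792) ≈ -2.5247e-7)
Add(M, Mul(-1, Function('y')(4, 1229))) = Add(Rational(-1, 3960792), Mul(-1, Add(Rational(-343, 2), 1229))) = Add(Rational(-1, 3960792), Mul(-1, Rational(2115, 2))) = Add(Rational(-1, 3960792), Rational(-2115, 2)) = Rational(-4188537541, 3960792)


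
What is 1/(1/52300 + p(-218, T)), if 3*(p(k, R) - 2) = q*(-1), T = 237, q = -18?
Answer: 52300/418401 ≈ 0.12500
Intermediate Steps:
p(k, R) = 8 (p(k, R) = 2 + (-18*(-1))/3 = 2 + (⅓)*18 = 2 + 6 = 8)
1/(1/52300 + p(-218, T)) = 1/(1/52300 + 8) = 1/(418401/52300) = 52300/418401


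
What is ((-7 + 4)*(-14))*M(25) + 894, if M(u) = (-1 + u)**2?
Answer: 25086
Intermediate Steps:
((-7 + 4)*(-14))*M(25) + 894 = ((-7 + 4)*(-14))*(-1 + 25)**2 + 894 = -3*(-14)*24**2 + 894 = 42*576 + 894 = 24192 + 894 = 25086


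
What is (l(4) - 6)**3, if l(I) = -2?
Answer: -512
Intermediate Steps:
(l(4) - 6)**3 = (-2 - 6)**3 = (-8)**3 = -512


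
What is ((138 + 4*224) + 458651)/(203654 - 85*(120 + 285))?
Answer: 459685/169229 ≈ 2.7163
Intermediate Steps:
((138 + 4*224) + 458651)/(203654 - 85*(120 + 285)) = ((138 + 896) + 458651)/(203654 - 85*405) = (1034 + 458651)/(203654 - 34425) = 459685/169229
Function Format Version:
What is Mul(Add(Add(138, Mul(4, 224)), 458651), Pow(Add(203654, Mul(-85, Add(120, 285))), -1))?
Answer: Rational(459685, 169229) ≈ 2.7163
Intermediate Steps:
Mul(Add(Add(138, Mul(4, 224)), 458651), Pow(Add(203654, Mul(-85, Add(120, 285))), -1)) = Mul(Add(Add(138, 896), 458651), Pow(Add(203654, Mul(-85, 405)), -1)) = Mul(Add(1034, 458651), Pow(Add(203654, -34425), -1)) = Mul(459685, Pow(169229, -1)) = Mul(459685, Rational(1, 169229)) = Rational(459685, 169229)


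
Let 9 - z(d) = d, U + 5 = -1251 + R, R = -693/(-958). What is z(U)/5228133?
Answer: 1211177/5008551414 ≈ 0.00024182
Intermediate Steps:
R = 693/958 (R = -693*(-1/958) = 693/958 ≈ 0.72338)
U = -1202555/958 (U = -5 + (-1251 + 693/958) = -5 - 1197765/958 = -1202555/958 ≈ -1255.3)
z(d) = 9 - d
z(U)/5228133 = (9 - 1*(-1202555/958))/5228133 = (9 + 1202555/958)*(1/5228133) = (1211177/958)*(1/5228133) = 1211177/5008551414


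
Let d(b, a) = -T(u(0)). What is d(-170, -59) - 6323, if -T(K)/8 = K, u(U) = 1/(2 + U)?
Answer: -6319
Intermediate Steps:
T(K) = -8*K
d(b, a) = 4 (d(b, a) = -(-8)/(2 + 0) = -(-8)/2 = -1*(-4) = 4)
d(-170, -59) - 6323 = 4 - 6323 = -6319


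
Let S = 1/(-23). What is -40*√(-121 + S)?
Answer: -160*I*√4002/23 ≈ -440.08*I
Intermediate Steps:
S = -1/23 ≈ -0.043478
-40*√(-121 + S) = -40*√(-121 - 1/23) = -160*I*√4002/23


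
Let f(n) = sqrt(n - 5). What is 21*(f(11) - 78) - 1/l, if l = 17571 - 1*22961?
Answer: -8828819/5390 + 21*sqrt(6) ≈ -1586.6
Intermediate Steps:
f(n) = sqrt(-5 + n)
l = -5390 (l = 17571 - 22961 = -5390)
21*(f(11) - 78) - 1/l = 21*(sqrt(-5 + 11) - 78) - 1/(-5390) = 21*(sqrt(6) - 78) - 1*(-1/5390) = 21*(-78 + sqrt(6)) + 1/5390 = (-1638 + 21*sqrt(6)) + 1/5390 = -8828819/5390 + 21*sqrt(6)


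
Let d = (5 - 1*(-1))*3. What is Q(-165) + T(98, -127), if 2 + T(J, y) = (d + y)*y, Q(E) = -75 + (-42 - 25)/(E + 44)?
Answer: 1665753/121 ≈ 13767.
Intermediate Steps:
d = 18 (d = (5 + 1)*3 = 6*3 = 18)
Q(E) = -75 - 67/(44 + E)
T(J, y) = -2 + y*(18 + y) (T(J, y) = -2 + (18 + y)*y = -2 + y*(18 + y))
Q(-165) + T(98, -127) = (-3367 - 75*(-165))/(44 - 165) + (-2 + (-127)**2 + 18*(-127)) = (-3367 + 12375)/(-121) + (-2 + 16129 - 2286) = -1/121*9008 + 13841 = -9008/121 + 13841 = 1665753/121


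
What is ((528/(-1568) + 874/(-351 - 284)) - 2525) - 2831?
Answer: -333410487/62230 ≈ -5357.7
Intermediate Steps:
((528/(-1568) + 874/(-351 - 284)) - 2525) - 2831 = ((528*(-1/1568) + 874/(-635)) - 2525) - 2831 = ((-33/98 + 874*(-1/635)) - 2525) - 2831 = ((-33/98 - 874/635) - 2525) - 2831 = (-106607/62230 - 2525) - 2831 = -157237357/62230 - 2831 = -333410487/62230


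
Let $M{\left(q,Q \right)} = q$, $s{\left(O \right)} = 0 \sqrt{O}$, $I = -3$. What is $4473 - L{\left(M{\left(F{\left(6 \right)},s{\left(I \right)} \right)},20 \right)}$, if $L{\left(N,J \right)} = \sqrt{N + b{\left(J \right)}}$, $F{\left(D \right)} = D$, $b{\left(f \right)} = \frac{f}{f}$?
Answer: $4473 - \sqrt{7} \approx 4470.4$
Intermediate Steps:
$b{\left(f \right)} = 1$
$s{\left(O \right)} = 0$
$L{\left(N,J \right)} = \sqrt{1 + N}$ ($L{\left(N,J \right)} = \sqrt{N + 1} = \sqrt{1 + N}$)
$4473 - L{\left(M{\left(F{\left(6 \right)},s{\left(I \right)} \right)},20 \right)} = 4473 - \sqrt{1 + 6} = 4473 - \sqrt{7}$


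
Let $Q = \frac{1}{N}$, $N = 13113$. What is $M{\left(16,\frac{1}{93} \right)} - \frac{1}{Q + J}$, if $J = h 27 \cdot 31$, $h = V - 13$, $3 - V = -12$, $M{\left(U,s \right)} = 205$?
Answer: $\frac{4499975302}{21951163} \approx 205.0$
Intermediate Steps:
$V = 15$ ($V = 3 - -12 = 3 + 12 = 15$)
$h = 2$ ($h = 15 - 13 = 2$)
$Q = \frac{1}{13113} \approx 7.626 \cdot 10^{-5}$
$J = 1674$ ($J = 2 \cdot 27 \cdot 31 = 54 \cdot 31 = 1674$)
$M{\left(16,\frac{1}{93} \right)} - \frac{1}{Q + J} = 205 - \frac{1}{\frac{1}{13113} + 1674} = 205 - \frac{1}{\frac{21951163}{13113}} = 205 - \frac{13113}{21951163} = \frac{4499975302}{21951163}$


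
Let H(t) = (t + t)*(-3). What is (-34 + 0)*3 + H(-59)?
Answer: 252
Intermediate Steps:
H(t) = -6*t (H(t) = (2*t)*(-3) = -6*t)
(-34 + 0)*3 + H(-59) = (-34 + 0)*3 - 6*(-59) = -34*3 + 354 = -102 + 354 = 252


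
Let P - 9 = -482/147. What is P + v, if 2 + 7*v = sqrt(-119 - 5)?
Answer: 799/147 + 2*I*sqrt(31)/7 ≈ 5.4354 + 1.5908*I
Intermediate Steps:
v = -2/7 + 2*I*sqrt(31)/7 (v = -2/7 + sqrt(-119 - 5)/7 = -2/7 + sqrt(-124)/7 = -2/7 + (2*I*sqrt(31))/7 = -2/7 + 2*I*sqrt(31)/7 ≈ -0.28571 + 1.5908*I)
P = 841/147 (P = 9 - 482/147 = 841/147 ≈ 5.7211)
P + v = 841/147 + (-2/7 + 2*I*sqrt(31)/7) = 799/147 + 2*I*sqrt(31)/7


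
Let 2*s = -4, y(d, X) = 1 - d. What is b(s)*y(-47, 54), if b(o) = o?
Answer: -96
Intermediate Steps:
s = -2 (s = (½)*(-4) = -2)
b(s)*y(-47, 54) = -2*(1 - 1*(-47)) = -2*(1 + 47) = -2*48 = -96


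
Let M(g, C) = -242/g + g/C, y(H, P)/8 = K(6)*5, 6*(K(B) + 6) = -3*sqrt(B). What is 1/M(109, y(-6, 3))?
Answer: -1766872560/4753987921 - 25900580*sqrt(6)/4753987921 ≈ -0.38501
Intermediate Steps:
K(B) = -6 - sqrt(B)/2 (K(B) = -6 + (-3*sqrt(B))/6 = -6 - sqrt(B)/2)
y(H, P) = -240 - 20*sqrt(6) (y(H, P) = 8*((-6 - sqrt(6)/2)*5) = 8*(-30 - 5*sqrt(6)/2) = -240 - 20*sqrt(6))
1/M(109, y(-6, 3)) = 1/(-242/109 + 109/(-240 - 20*sqrt(6)))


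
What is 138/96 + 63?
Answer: 1031/16 ≈ 64.438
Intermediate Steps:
138/96 + 63 = 138*(1/96) + 63 = 23/16 + 63 = 1031/16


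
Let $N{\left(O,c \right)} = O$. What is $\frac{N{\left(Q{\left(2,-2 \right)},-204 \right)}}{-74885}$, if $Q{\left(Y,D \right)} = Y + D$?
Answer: $0$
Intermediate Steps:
$Q{\left(Y,D \right)} = D + Y$
$\frac{N{\left(Q{\left(2,-2 \right)},-204 \right)}}{-74885} = \frac{-2 + 2}{-74885} = 0 \left(- \frac{1}{74885}\right) = 0$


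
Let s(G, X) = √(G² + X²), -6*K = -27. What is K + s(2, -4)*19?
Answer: 9/2 + 38*√5 ≈ 89.471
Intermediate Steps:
K = 9/2 (K = -⅙*(-27) = 9/2 ≈ 4.5000)
K + s(2, -4)*19 = 9/2 + √(2² + (-4)²)*19 = 9/2 + √(4 + 16)*19 = 9/2 + √20*19 = 9/2 + (2*√5)*19 = 9/2 + 38*√5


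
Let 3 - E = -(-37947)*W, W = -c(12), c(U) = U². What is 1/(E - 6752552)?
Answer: -1/1288181 ≈ -7.7629e-7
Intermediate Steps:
W = -144 (W = -1*12² = -1*144 = -144)
E = 5464371 (E = 3 - (-417)*(-91*(-144)) = 3 - (-417)*13104 = 3 - 1*(-5464368) = 3 + 5464368 = 5464371)
1/(E - 6752552) = 1/(5464371 - 6752552) = 1/(-1288181) = -1/1288181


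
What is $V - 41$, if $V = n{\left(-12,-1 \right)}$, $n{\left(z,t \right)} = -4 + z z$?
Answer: $99$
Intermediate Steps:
$n{\left(z,t \right)} = -4 + z^{2}$
$V = 140$ ($V = -4 + \left(-12\right)^{2} = -4 + 144 = 140$)
$V - 41 = 140 - 41 = 99$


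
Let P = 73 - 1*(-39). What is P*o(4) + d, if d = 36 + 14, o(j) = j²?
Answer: 1842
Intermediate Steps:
P = 112 (P = 73 + 39 = 112)
d = 50
P*o(4) + d = 112*4² + 50 = 112*16 + 50 = 1792 + 50 = 1842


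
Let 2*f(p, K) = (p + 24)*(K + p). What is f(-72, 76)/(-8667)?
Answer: 32/2889 ≈ 0.011076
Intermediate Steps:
f(p, K) = (24 + p)*(K + p)/2 (f(p, K) = ((p + 24)*(K + p))/2 = ((24 + p)*(K + p))/2 = (24 + p)*(K + p)/2)
f(-72, 76)/(-8667) = ((1/2)*(-72)**2 + 12*76 + 12*(-72) + (1/2)*76*(-72))/(-8667) = ((1/2)*5184 + 912 - 864 - 2736)*(-1/8667) = (2592 + 912 - 864 - 2736)*(-1/8667) = -96*(-1/8667) = 32/2889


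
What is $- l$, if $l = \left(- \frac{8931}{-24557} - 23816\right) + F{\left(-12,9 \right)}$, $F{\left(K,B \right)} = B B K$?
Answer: $\frac{46823845}{1889} \approx 24788.0$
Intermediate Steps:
$F{\left(K,B \right)} = K B^{2}$ ($F{\left(K,B \right)} = B^{2} K = K B^{2}$)
$l = - \frac{46823845}{1889}$ ($l = \left(- \frac{8931}{-24557} - 23816\right) - 12 \cdot 9^{2} = \left(\left(-8931\right) \left(- \frac{1}{24557}\right) - 23816\right) - 972 = \left(\frac{687}{1889} - 23816\right) - 972 = - \frac{44987737}{1889} - 972 = - \frac{46823845}{1889} \approx -24788.0$)
$- l = \left(-1\right) \left(- \frac{46823845}{1889}\right) = \frac{46823845}{1889}$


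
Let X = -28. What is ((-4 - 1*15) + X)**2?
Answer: 2209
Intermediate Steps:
((-4 - 1*15) + X)**2 = ((-4 - 1*15) - 28)**2 = ((-4 - 15) - 28)**2 = (-19 - 28)**2 = (-47)**2 = 2209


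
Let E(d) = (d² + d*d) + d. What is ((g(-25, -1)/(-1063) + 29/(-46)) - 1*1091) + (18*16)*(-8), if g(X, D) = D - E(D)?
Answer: -166039445/48898 ≈ -3395.6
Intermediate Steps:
E(d) = d + 2*d² (E(d) = (d² + d²) + d = 2*d² + d = d + 2*d²)
g(X, D) = D - D*(1 + 2*D)
((g(-25, -1)/(-1063) + 29/(-46)) - 1*1091) + (18*16)*(-8) = ((-2*(-1)²/(-1063) + 29/(-46)) - 1*1091) + (18*16)*(-8) = ((-2*1*(-1/1063) + 29*(-1/46)) - 1091) + 288*(-8) = ((-2*(-1/1063) - 29/46) - 1091) - 2304 = ((2/1063 - 29/46) - 1091) - 2304 = (-30735/48898 - 1091) - 2304 = -53378453/48898 - 2304 = -166039445/48898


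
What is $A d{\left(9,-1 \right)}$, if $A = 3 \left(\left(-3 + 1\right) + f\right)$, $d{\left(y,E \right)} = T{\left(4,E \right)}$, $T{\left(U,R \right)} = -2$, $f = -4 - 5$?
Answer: $66$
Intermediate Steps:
$f = -9$
$d{\left(y,E \right)} = -2$
$A = -33$ ($A = 3 \left(\left(-3 + 1\right) - 9\right) = 3 \left(-2 - 9\right) = 3 \left(-11\right) = -33$)
$A d{\left(9,-1 \right)} = \left(-33\right) \left(-2\right) = 66$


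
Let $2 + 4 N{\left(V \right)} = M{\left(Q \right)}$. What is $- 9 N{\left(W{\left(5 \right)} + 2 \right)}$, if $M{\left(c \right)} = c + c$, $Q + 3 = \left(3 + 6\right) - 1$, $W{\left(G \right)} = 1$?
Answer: $-18$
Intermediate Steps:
$Q = 5$ ($Q = -3 + \left(\left(3 + 6\right) - 1\right) = -3 + \left(9 - 1\right) = -3 + 8 = 5$)
$M{\left(c \right)} = 2 c$
$N{\left(V \right)} = 2$ ($N{\left(V \right)} = - \frac{1}{2} + \frac{2 \cdot 5}{4} = - \frac{1}{2} + \frac{1}{4} \cdot 10 = - \frac{1}{2} + \frac{5}{2} = 2$)
$- 9 N{\left(W{\left(5 \right)} + 2 \right)} = \left(-9\right) 2 = -18$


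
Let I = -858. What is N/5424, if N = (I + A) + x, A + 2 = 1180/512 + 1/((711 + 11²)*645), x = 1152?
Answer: 315871337/5821470720 ≈ 0.054260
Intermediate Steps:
A = 327017/1073280 (A = -2 + (1180/512 + 1/((711 + 11²)*645)) = -2 + (1180*(1/512) + (1/645)/(711 + 121)) = -2 + (295/128 + (1/645)/832) = -2 + (295/128 + (1/832)*(1/645)) = -2 + (295/128 + 1/536640) = -2 + 2473577/1073280 = 327017/1073280 ≈ 0.30469)
N = 315871337/1073280 (N = (-858 + 327017/1073280) + 1152 = -920547223/1073280 + 1152 = 315871337/1073280 ≈ 294.30)
N/5424 = (315871337/1073280)/5424 = (315871337/1073280)*(1/5424) = 315871337/5821470720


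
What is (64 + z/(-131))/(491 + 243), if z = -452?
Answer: 4418/48077 ≈ 0.091894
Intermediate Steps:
(64 + z/(-131))/(491 + 243) = (64 - 452/(-131))/(491 + 243) = (64 - 452*(-1/131))/734 = (64 + 452/131)*(1/734) = (8836/131)*(1/734) = 4418/48077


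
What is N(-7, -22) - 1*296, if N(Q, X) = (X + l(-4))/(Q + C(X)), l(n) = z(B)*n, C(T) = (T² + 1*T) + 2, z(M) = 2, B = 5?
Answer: -135302/457 ≈ -296.07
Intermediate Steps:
C(T) = 2 + T + T² (C(T) = (T² + T) + 2 = (T + T²) + 2 = 2 + T + T²)
l(n) = 2*n
N(Q, X) = (-8 + X)/(2 + Q + X + X²) (N(Q, X) = (X + 2*(-4))/(Q + (2 + X + X²)) = (X - 8)/(2 + Q + X + X²) = (-8 + X)/(2 + Q + X + X²))
N(-7, -22) - 1*296 = (-8 - 22)/(2 - 7 - 22 + (-22)²) - 1*296 = -30/(2 - 7 - 22 + 484) - 296 = -30/457 - 296 = -135302/457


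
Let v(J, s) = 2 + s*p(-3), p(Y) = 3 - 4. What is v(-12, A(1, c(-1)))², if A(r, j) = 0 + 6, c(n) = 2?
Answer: 16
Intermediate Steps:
p(Y) = -1
A(r, j) = 6
v(J, s) = 2 - s (v(J, s) = 2 + s*(-1) = 2 - s)
v(-12, A(1, c(-1)))² = (2 - 1*6)² = (2 - 6)² = (-4)² = 16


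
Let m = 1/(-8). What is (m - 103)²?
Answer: 680625/64 ≈ 10635.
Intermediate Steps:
m = -⅛ ≈ -0.12500
(m - 103)² = (-⅛ - 103)² = (-825/8)² = 680625/64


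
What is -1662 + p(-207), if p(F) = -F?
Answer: -1455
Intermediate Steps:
-1662 + p(-207) = -1662 - 1*(-207) = -1662 + 207 = -1455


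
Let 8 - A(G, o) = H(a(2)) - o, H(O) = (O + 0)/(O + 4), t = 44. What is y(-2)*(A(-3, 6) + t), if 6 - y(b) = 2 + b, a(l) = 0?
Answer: 348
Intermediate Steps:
y(b) = 4 - b (y(b) = 6 - (2 + b) = 6 + (-2 - b) = 4 - b)
H(O) = O/(4 + O)
A(G, o) = 8 + o (A(G, o) = 8 - (0/(4 + 0) - o) = 8 - (0/4 - o) = 8 - (0*(¼) - o) = 8 - (0 - o) = 8 - (-1)*o = 8 + o)
y(-2)*(A(-3, 6) + t) = (4 - 1*(-2))*((8 + 6) + 44) = (4 + 2)*(14 + 44) = 6*58 = 348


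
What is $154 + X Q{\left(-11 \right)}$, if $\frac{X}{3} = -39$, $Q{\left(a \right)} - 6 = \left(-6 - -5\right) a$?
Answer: $-1835$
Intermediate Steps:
$Q{\left(a \right)} = 6 - a$ ($Q{\left(a \right)} = 6 + \left(-6 - -5\right) a = 6 + \left(-6 + 5\right) a = 6 - a$)
$X = -117$ ($X = 3 \left(-39\right) = -117$)
$154 + X Q{\left(-11 \right)} = 154 - 117 \left(6 - -11\right) = 154 - 117 \left(6 + 11\right) = 154 - 1989 = -1835$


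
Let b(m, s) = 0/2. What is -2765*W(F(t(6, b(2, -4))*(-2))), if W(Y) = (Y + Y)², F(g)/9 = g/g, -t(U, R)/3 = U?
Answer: -895860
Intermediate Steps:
b(m, s) = 0 (b(m, s) = 0*(½) = 0)
t(U, R) = -3*U
F(g) = 9 (F(g) = 9*(g/g) = 9*1 = 9)
W(Y) = 4*Y² (W(Y) = (2*Y)² = 4*Y²)
-2765*W(F(t(6, b(2, -4))*(-2))) = -11060*9² = -11060*81 = -2765*324 = -895860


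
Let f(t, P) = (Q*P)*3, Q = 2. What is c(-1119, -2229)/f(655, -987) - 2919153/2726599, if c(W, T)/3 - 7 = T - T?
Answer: -825927745/768900918 ≈ -1.0742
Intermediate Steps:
c(W, T) = 21 (c(W, T) = 21 + 3*(T - T) = 21 + 3*0 = 21 + 0 = 21)
f(t, P) = 6*P (f(t, P) = (2*P)*3 = 6*P)
c(-1119, -2229)/f(655, -987) - 2919153/2726599 = 21/((6*(-987))) - 2919153/2726599 = 21/(-5922) - 2919153*1/2726599 = 21*(-1/5922) - 2919153/2726599 = -1/282 - 2919153/2726599 = -825927745/768900918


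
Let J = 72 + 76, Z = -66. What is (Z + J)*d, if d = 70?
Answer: 5740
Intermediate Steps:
J = 148
(Z + J)*d = (-66 + 148)*70 = 82*70 = 5740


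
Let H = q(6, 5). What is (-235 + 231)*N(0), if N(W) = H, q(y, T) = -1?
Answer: 4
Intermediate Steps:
H = -1
N(W) = -1
(-235 + 231)*N(0) = (-235 + 231)*(-1) = -4*(-1) = 4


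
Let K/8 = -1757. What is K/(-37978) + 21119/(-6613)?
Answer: -20856031/7386721 ≈ -2.8234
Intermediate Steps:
K = -14056 (K = 8*(-1757) = -14056)
K/(-37978) + 21119/(-6613) = -14056/(-37978) + 21119/(-6613) = -14056*(-1/37978) + 21119*(-1/6613) = 7028/18989 - 21119/6613 = -20856031/7386721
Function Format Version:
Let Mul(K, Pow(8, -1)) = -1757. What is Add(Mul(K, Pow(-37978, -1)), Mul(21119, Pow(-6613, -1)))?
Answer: Rational(-20856031, 7386721) ≈ -2.8234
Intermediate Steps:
K = -14056 (K = Mul(8, -1757) = -14056)
Add(Mul(K, Pow(-37978, -1)), Mul(21119, Pow(-6613, -1))) = Add(Mul(-14056, Pow(-37978, -1)), Mul(21119, Pow(-6613, -1))) = Add(Mul(-14056, Rational(-1, 37978)), Mul(21119, Rational(-1, 6613))) = Add(Rational(7028, 18989), Rational(-21119, 6613)) = Rational(-20856031, 7386721)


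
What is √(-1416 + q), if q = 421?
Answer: I*√995 ≈ 31.544*I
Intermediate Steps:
√(-1416 + q) = √(-1416 + 421) = √(-995) = I*√995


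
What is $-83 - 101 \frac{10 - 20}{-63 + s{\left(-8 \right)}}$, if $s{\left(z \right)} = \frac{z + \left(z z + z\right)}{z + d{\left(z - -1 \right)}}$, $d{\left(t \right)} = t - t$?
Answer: $- \frac{6737}{69} \approx -97.638$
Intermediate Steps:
$d{\left(t \right)} = 0$
$s{\left(z \right)} = \frac{z^{2} + 2 z}{z}$ ($s{\left(z \right)} = \frac{z + \left(z z + z\right)}{z + 0} = \frac{z + \left(z^{2} + z\right)}{z} = \frac{z + \left(z + z^{2}\right)}{z} = \frac{z^{2} + 2 z}{z}$)
$-83 - 101 \frac{10 - 20}{-63 + s{\left(-8 \right)}} = -83 - 101 \frac{10 - 20}{-63 + \left(2 - 8\right)} = -83 - 101 \left(- \frac{10}{-63 - 6}\right) = -83 - 101 \left(- \frac{10}{-69}\right) = -83 - 101 \left(\left(-10\right) \left(- \frac{1}{69}\right)\right) = -83 - \frac{1010}{69} = - \frac{6737}{69}$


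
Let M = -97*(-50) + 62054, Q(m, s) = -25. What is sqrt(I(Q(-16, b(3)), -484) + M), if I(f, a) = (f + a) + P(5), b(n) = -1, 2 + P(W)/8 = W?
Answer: sqrt(66419) ≈ 257.72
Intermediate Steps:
P(W) = -16 + 8*W
I(f, a) = 24 + a + f (I(f, a) = (f + a) + (-16 + 8*5) = (a + f) + (-16 + 40) = (a + f) + 24 = 24 + a + f)
M = 66904 (M = 4850 + 62054 = 66904)
sqrt(I(Q(-16, b(3)), -484) + M) = sqrt((24 - 484 - 25) + 66904) = sqrt(-485 + 66904) = sqrt(66419)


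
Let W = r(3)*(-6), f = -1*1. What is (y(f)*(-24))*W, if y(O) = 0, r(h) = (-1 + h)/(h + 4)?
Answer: 0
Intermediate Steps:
f = -1
r(h) = (-1 + h)/(4 + h)
W = -12/7 (W = ((-1 + 3)/(4 + 3))*(-6) = (2/7)*(-6) = -12/7 ≈ -1.7143)
(y(f)*(-24))*W = (0*(-24))*(-12/7) = 0*(-12/7) = 0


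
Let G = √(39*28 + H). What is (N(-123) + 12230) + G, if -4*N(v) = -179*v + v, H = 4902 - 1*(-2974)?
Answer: 13513/2 + 2*√2242 ≈ 6851.2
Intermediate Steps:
H = 7876 (H = 4902 + 2974 = 7876)
N(v) = 89*v/2 (N(v) = -(-179*v + v)/4 = -(-89)*v/2 = 89*v/2)
G = 2*√2242 (G = √(39*28 + 7876) = √(1092 + 7876) = √8968 = 2*√2242 ≈ 94.699)
(N(-123) + 12230) + G = ((89/2)*(-123) + 12230) + 2*√2242 = (-10947/2 + 12230) + 2*√2242 = 13513/2 + 2*√2242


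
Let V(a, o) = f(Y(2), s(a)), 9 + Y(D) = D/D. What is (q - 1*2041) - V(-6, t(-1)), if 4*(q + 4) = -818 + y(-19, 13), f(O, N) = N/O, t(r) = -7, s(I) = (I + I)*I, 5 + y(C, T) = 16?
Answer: -8951/4 ≈ -2237.8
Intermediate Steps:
y(C, T) = 11 (y(C, T) = -5 + 16 = 11)
s(I) = 2*I**2 (s(I) = (2*I)*I = 2*I**2)
Y(D) = -8 (Y(D) = -9 + D/D = -9 + 1 = -8)
V(a, o) = -a**2/4 (V(a, o) = (2*a**2)/(-8) = (2*a**2)*(-1/8) = -a**2/4)
q = -823/4 (q = -4 + (-818 + 11)/4 = -4 + (1/4)*(-807) = -4 - 807/4 = -823/4 ≈ -205.75)
(q - 1*2041) - V(-6, t(-1)) = (-823/4 - 1*2041) - (-1)*(-6)**2/4 = (-823/4 - 2041) - (-1)*36/4 = -8987/4 - 1*(-9) = -8987/4 + 9 = -8951/4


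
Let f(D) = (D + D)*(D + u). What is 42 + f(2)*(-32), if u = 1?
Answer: -342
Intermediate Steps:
f(D) = 2*D*(1 + D) (f(D) = (D + D)*(D + 1) = (2*D)*(1 + D) = 2*D*(1 + D))
42 + f(2)*(-32) = 42 + (2*2*(1 + 2))*(-32) = 42 + (2*2*3)*(-32) = 42 + 12*(-32) = 42 - 384 = -342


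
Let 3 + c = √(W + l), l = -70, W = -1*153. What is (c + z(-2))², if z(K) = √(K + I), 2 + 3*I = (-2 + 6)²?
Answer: (-9 + 2*√6 + 3*I*√223)²/9 ≈ -221.13 - 40.828*I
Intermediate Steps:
W = -153
I = 14/3 (I = -⅔ + (-2 + 6)²/3 = -⅔ + (⅓)*4² = -⅔ + (⅓)*16 = -⅔ + 16/3 = 14/3 ≈ 4.6667)
z(K) = √(14/3 + K) (z(K) = √(K + 14/3) = √(14/3 + K))
c = -3 + I*√223 (c = -3 + √(-153 - 70) = -3 + √(-223) = -3 + I*√223 ≈ -3.0 + 14.933*I)
(c + z(-2))² = ((-3 + I*√223) + √(42 + 9*(-2))/3)² = ((-3 + I*√223) + √(42 - 18)/3)² = ((-3 + I*√223) + √24/3)² = ((-3 + I*√223) + (2*√6)/3)² = ((-3 + I*√223) + 2*√6/3)² = (-3 + 2*√6/3 + I*√223)²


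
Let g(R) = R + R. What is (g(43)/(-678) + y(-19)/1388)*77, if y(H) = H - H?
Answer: -3311/339 ≈ -9.7670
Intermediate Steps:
g(R) = 2*R
y(H) = 0
(g(43)/(-678) + y(-19)/1388)*77 = ((2*43)/(-678) + 0/1388)*77 = (86*(-1/678) + 0*(1/1388))*77 = (-43/339 + 0)*77 = -43/339*77 = -3311/339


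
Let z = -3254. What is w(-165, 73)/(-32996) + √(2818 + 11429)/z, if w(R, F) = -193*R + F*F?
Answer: -18587/16498 - 3*√1583/3254 ≈ -1.1633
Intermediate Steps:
w(R, F) = F² - 193*R (w(R, F) = -193*R + F² = F² - 193*R)
w(-165, 73)/(-32996) + √(2818 + 11429)/z = (73² - 193*(-165))/(-32996) + √(2818 + 11429)/(-3254) = (5329 + 31845)*(-1/32996) + √14247*(-1/3254) = 37174*(-1/32996) + (3*√1583)*(-1/3254) = -18587/16498 - 3*√1583/3254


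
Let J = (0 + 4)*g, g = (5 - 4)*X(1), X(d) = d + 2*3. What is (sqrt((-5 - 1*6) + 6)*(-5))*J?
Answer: -140*I*sqrt(5) ≈ -313.05*I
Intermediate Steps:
X(d) = 6 + d (X(d) = d + 6 = 6 + d)
g = 7 (g = (5 - 4)*(6 + 1) = 1*7 = 7)
J = 28 (J = (0 + 4)*7 = 4*7 = 28)
(sqrt((-5 - 1*6) + 6)*(-5))*J = (sqrt((-5 - 1*6) + 6)*(-5))*28 = (sqrt((-5 - 6) + 6)*(-5))*28 = (sqrt(-11 + 6)*(-5))*28 = (sqrt(-5)*(-5))*28 = ((I*sqrt(5))*(-5))*28 = -5*I*sqrt(5)*28 = -140*I*sqrt(5)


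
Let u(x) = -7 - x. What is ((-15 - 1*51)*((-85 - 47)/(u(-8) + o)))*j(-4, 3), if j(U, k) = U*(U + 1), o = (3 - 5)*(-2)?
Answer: 104544/5 ≈ 20909.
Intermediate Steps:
o = 4 (o = -2*(-2) = 4)
j(U, k) = U*(1 + U)
((-15 - 1*51)*((-85 - 47)/(u(-8) + o)))*j(-4, 3) = ((-15 - 1*51)*((-85 - 47)/((-7 - 1*(-8)) + 4)))*(-4*(1 - 4)) = ((-15 - 51)*(-132/((-7 + 8) + 4)))*(-4*(-3)) = -(-8712)/(1 + 4)*12 = -(-8712)/5*12 = -66*(-132/5)*12 = (8712/5)*12 = 104544/5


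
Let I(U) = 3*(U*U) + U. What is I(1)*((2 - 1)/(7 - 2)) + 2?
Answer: 14/5 ≈ 2.8000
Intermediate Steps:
I(U) = U + 3*U**2 (I(U) = 3*U**2 + U = U + 3*U**2)
I(1)*((2 - 1)/(7 - 2)) + 2 = (1*(1 + 3*1))*((2 - 1)/(7 - 2)) + 2 = (1*(1 + 3))*(1/5) + 2 = (1*4)*(1*(1/5)) + 2 = 4*(1/5) + 2 = 4/5 + 2 = 14/5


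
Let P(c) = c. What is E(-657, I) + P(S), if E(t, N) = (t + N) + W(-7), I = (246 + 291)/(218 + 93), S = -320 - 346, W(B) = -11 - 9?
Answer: -417136/311 ≈ -1341.3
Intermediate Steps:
W(B) = -20
S = -666
I = 537/311 ≈ 1.7267
E(t, N) = -20 + N + t (E(t, N) = (t + N) - 20 = (N + t) - 20 = -20 + N + t)
E(-657, I) + P(S) = (-20 + 537/311 - 657) - 666 = -210010/311 - 666 = -417136/311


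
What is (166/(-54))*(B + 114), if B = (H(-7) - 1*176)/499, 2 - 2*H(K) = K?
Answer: -9414607/26946 ≈ -349.39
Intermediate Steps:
H(K) = 1 - K/2
B = -343/998 (B = ((1 - 1/2*(-7)) - 1*176)/499 = ((1 + 7/2) - 176)*(1/499) = (9/2 - 176)*(1/499) = -343/2*1/499 = -343/998 ≈ -0.34369)
(166/(-54))*(B + 114) = (166/(-54))*(-343/998 + 114) = (166*(-1/54))*(113429/998) = -83/27*113429/998 = -9414607/26946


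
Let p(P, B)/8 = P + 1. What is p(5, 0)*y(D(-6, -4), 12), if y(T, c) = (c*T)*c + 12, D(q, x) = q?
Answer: -40896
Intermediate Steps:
y(T, c) = 12 + T*c² (y(T, c) = (T*c)*c + 12 = T*c² + 12 = 12 + T*c²)
p(P, B) = 8 + 8*P (p(P, B) = 8*(P + 1) = 8*(1 + P) = 8 + 8*P)
p(5, 0)*y(D(-6, -4), 12) = (8 + 8*5)*(12 - 6*12²) = (8 + 40)*(12 - 6*144) = 48*(12 - 864) = 48*(-852) = -40896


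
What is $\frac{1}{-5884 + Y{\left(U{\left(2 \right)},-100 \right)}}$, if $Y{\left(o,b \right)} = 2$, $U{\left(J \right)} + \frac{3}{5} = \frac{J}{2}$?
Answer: $- \frac{1}{5882} \approx -0.00017001$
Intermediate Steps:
$U{\left(J \right)} = - \frac{3}{5} + \frac{J}{2}$
$\frac{1}{-5884 + Y{\left(U{\left(2 \right)},-100 \right)}} = \frac{1}{-5884 + 2} = \frac{1}{-5882} = - \frac{1}{5882}$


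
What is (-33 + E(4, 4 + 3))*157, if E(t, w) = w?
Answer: -4082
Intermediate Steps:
(-33 + E(4, 4 + 3))*157 = (-33 + (4 + 3))*157 = (-33 + 7)*157 = -26*157 = -4082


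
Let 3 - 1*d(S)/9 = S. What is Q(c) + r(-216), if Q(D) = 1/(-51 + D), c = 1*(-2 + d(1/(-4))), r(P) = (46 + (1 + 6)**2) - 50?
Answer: 4271/95 ≈ 44.958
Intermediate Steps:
r(P) = 45 (r(P) = (46 + 7**2) - 50 = (46 + 49) - 50 = 95 - 50 = 45)
d(S) = 27 - 9*S
c = 109/4 (c = 1*(-2 + (27 - 9/(-4))) = 1*(-2 + (27 - 9*(-1/4))) = 1*(-2 + (27 + 9/4)) = 1*(-2 + 117/4) = 1*(109/4) = 109/4 ≈ 27.250)
Q(c) + r(-216) = 1/(-51 + 109/4) + 45 = 1/(-95/4) + 45 = -4/95 + 45 = 4271/95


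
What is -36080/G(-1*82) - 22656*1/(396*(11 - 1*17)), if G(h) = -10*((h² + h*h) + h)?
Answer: 158228/16137 ≈ 9.8053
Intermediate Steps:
G(h) = -20*h² - 10*h (G(h) = -10*((h² + h²) + h) = -10*(2*h² + h) = -10*(h + 2*h²) = -20*h² - 10*h)
-36080/G(-1*82) - 22656*1/(396*(11 - 1*17)) = -36080*1/(820*(1 + 2*(-1*82))) - 22656*1/(396*(11 - 1*17)) = -36080*1/(820*(1 + 2*(-82))) - 22656*1/(396*(11 - 17)) = -36080*1/(820*(1 - 164)) - 22656/(396*(-6)) = -36080/((-10*(-82)*(-163))) - 22656/(-2376) = -36080/(-133660) - 22656*(-1/2376) = -36080*(-1/133660) + 944/99 = 44/163 + 944/99 = 158228/16137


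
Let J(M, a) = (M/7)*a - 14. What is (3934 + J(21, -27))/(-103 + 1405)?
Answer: 3839/1302 ≈ 2.9485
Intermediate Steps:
J(M, a) = -14 + M*a/7 (J(M, a) = (M/7)*a - 14 = M*a/7 - 14 = -14 + M*a/7)
(3934 + J(21, -27))/(-103 + 1405) = (3934 + (-14 + (⅐)*21*(-27)))/(-103 + 1405) = (3934 + (-14 - 81))/1302 = (3934 - 95)*(1/1302) = 3839*(1/1302) = 3839/1302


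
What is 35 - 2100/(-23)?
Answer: 2905/23 ≈ 126.30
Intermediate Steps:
35 - 2100/(-23) = 35 - 2100*(-1)/23 = 35 - 100*(-21/23) = 35 + 2100/23 = 2905/23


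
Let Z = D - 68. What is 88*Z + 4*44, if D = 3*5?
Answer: -4488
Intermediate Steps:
D = 15
Z = -53 (Z = 15 - 68 = -53)
88*Z + 4*44 = 88*(-53) + 4*44 = -4664 + 176 = -4488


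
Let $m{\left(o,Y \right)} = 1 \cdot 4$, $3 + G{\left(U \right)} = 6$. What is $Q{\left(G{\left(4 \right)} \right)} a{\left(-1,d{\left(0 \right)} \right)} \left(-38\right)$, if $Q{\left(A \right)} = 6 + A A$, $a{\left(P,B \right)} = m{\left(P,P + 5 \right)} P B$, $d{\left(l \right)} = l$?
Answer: $0$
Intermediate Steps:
$G{\left(U \right)} = 3$ ($G{\left(U \right)} = -3 + 6 = 3$)
$m{\left(o,Y \right)} = 4$
$a{\left(P,B \right)} = 4 B P$ ($a{\left(P,B \right)} = 4 P B = 4 B P$)
$Q{\left(A \right)} = 6 + A^{2}$
$Q{\left(G{\left(4 \right)} \right)} a{\left(-1,d{\left(0 \right)} \right)} \left(-38\right) = \left(6 + 3^{2}\right) 4 \cdot 0 \left(-1\right) \left(-38\right) = \left(6 + 9\right) 0 \left(-38\right) = 15 \cdot 0 \left(-38\right) = 0 \left(-38\right) = 0$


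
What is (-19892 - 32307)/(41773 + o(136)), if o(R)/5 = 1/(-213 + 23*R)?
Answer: -30432017/24353660 ≈ -1.2496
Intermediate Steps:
o(R) = 5/(-213 + 23*R)
(-19892 - 32307)/(41773 + o(136)) = (-19892 - 32307)/(41773 + 5/(-213 + 23*136)) = -52199/(41773 + 5/(-213 + 3128)) = -52199/(41773 + 5/2915) = -52199/(41773 + 5*(1/2915)) = -52199/(41773 + 1/583) = -52199/24353660/583 = -52199*583/24353660 = -30432017/24353660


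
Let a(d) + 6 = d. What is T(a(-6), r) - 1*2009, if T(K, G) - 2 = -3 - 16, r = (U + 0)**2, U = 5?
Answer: -2026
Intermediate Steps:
a(d) = -6 + d
r = 25 (r = (5 + 0)**2 = 5**2 = 25)
T(K, G) = -17 (T(K, G) = 2 + (-3 - 16) = 2 - 19 = -17)
T(a(-6), r) - 1*2009 = -17 - 1*2009 = -17 - 2009 = -2026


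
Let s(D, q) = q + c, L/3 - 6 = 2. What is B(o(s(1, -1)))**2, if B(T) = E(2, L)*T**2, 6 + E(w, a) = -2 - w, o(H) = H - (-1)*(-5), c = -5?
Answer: 1464100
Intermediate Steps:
L = 24 (L = 18 + 3*2 = 18 + 6 = 24)
s(D, q) = -5 + q (s(D, q) = q - 5 = -5 + q)
o(H) = -5 + H (o(H) = H - 1*5 = H - 5 = -5 + H)
E(w, a) = -8 - w (E(w, a) = -6 + (-2 - w) = -8 - w)
B(T) = -10*T**2 (B(T) = (-8 - 1*2)*T**2 = (-8 - 2)*T**2 = -10*T**2)
B(o(s(1, -1)))**2 = (-10*(-5 + (-5 - 1))**2)**2 = (-10*(-5 - 6)**2)**2 = (-10*(-11)**2)**2 = (-10*121)**2 = (-1210)**2 = 1464100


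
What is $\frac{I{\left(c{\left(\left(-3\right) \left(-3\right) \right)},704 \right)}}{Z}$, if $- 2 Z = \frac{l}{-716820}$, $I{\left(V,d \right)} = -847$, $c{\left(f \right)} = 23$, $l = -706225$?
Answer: $\frac{18681432}{10865} \approx 1719.4$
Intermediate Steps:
$Z = - \frac{10865}{22056}$ ($Z = - \frac{\left(-706225\right) \frac{1}{-716820}}{2} = - \frac{\left(-706225\right) \left(- \frac{1}{716820}\right)}{2} = \left(- \frac{1}{2}\right) \frac{10865}{11028} = - \frac{10865}{22056} \approx -0.49261$)
$\frac{I{\left(c{\left(\left(-3\right) \left(-3\right) \right)},704 \right)}}{Z} = - \frac{847}{- \frac{10865}{22056}} = \left(-847\right) \left(- \frac{22056}{10865}\right) = \frac{18681432}{10865}$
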